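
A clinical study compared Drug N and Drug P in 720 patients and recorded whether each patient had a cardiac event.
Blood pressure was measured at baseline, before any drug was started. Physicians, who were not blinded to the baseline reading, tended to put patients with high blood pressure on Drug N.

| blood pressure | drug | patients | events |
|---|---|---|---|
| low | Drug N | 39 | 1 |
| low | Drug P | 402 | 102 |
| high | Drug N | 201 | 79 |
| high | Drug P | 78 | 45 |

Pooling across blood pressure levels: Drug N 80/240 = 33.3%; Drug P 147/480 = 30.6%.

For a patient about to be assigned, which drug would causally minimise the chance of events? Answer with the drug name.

Blood pressure satisfies the back-door criterion: it is not a descendant of the drug, and it blocks the spurious path from drug to outcome. Adjusting for it (i.e., using the within-blood pressure rates) gives the causal effect.
Within each level — low: 2.6% vs 25.4%; high: 39.3% vs 57.7% — Drug N is lower every time.

Drug N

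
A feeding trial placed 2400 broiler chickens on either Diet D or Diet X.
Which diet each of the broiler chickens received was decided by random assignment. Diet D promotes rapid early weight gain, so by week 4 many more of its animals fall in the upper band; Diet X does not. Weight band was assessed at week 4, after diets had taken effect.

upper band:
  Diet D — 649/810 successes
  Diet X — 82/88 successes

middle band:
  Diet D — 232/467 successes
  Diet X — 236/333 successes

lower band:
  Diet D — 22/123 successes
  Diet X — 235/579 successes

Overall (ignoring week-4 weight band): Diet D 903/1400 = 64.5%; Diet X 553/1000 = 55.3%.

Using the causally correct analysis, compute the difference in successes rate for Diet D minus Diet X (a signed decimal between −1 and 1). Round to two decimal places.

+0.09

The week-4 weight band-specific comparison favours Diet X throughout, but the pooled figures favour Diet D. The question is whether to condition on week-4 weight band.
Week-4 weight band is downstream of the diet. One should not condition on a consequence of treatment, so the overall rates are the right comparison.
The causal difference is the pooled difference: 0.645 − 0.553 = +0.092.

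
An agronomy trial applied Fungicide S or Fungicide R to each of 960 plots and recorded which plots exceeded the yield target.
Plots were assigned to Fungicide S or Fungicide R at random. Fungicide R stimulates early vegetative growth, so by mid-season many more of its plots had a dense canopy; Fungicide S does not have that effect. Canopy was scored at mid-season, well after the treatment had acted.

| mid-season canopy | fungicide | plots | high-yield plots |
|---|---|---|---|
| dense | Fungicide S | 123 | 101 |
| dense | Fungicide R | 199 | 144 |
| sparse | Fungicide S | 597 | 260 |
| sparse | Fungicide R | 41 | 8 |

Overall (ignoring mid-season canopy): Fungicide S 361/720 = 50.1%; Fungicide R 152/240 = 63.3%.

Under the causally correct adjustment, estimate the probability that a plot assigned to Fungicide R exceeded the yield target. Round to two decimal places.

The mid-season canopy-specific comparison favours Fungicide S throughout, but the pooled figures favour Fungicide R. The question is whether to condition on mid-season canopy.
Mid-season canopy is recorded after the fungicide and is itself shifted by it — it sits on the causal path from fungicide to outcome. Conditioning on a mediator would strip out part of the effect we want; the pooled comparison gives the total causal effect.
So P(outcome | do(Fungicide R)) is just the pooled rate for Fungicide R: 152/240 = 0.633.

0.63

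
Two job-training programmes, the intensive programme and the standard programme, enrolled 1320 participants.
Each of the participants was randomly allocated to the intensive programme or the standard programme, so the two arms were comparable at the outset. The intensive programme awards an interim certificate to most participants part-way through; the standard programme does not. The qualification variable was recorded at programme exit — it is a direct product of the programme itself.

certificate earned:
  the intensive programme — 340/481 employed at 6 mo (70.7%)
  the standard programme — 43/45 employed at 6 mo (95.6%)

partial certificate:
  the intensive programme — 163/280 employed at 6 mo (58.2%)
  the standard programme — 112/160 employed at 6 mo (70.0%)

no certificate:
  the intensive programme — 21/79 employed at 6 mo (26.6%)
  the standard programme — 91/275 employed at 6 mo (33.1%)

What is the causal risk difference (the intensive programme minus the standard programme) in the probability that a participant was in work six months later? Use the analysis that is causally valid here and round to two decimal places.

Within every qualification attained during the programme level the standard programme has the higher rate, yet pooled the intensive programme does — Simpson's reversal.
Stratifying would compare programmes among participants the programmes themselves sorted into qualification attained during the programme groups — a form of selection on an intermediate. The unconditioned pooled rates give the total causal effect.
The causal difference is the pooled difference: 0.624 − 0.512 = +0.111.

+0.11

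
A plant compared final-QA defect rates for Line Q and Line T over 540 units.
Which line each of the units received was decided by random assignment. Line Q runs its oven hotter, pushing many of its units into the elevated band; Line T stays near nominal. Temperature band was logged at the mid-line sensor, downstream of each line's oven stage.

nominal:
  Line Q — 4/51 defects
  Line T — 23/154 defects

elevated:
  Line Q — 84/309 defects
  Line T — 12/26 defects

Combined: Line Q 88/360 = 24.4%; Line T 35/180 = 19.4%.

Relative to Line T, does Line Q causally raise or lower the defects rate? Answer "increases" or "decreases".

increases

Line Q is lower inside every in-process temperature band stratum but Line T is lower in aggregate. Whether to stratify depends on how in-process temperature band relates to the line.
In-process temperature band is downstream of the line. One should not condition on a consequence of treatment, so the overall rates are the right comparison.
Pooled: Line Q 24.4% vs Line T 19.4%; Line T is lower overall.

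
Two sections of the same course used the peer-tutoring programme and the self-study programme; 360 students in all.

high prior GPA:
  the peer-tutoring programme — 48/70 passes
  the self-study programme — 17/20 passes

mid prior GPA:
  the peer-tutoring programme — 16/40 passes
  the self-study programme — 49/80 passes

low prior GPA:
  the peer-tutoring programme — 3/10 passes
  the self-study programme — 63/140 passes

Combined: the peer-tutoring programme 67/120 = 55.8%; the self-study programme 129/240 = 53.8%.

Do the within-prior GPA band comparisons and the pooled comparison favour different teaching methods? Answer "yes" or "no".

yes

Within each prior GPA band level (high prior GPA 68.6% vs 85.0%; mid prior GPA 40.0% vs 61.3%; low prior GPA 30.0% vs 45.0%), the self-study programme has the higher rate every time. Pooled: 55.8% vs 53.8% — the peer-tutoring programme has the higher rate overall. The two comparisons disagree.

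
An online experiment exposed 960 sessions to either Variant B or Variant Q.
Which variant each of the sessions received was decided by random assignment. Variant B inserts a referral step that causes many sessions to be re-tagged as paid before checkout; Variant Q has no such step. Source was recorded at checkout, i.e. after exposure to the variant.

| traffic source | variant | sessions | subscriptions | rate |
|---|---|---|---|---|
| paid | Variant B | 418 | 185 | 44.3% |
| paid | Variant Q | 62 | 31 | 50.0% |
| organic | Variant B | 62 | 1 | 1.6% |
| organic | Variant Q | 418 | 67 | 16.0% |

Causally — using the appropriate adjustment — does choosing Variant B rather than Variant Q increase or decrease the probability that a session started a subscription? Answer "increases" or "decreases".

The stratified and pooled comparisons disagree (Variant Q wins within each traffic source; Variant B wins overall), so the answer turns on the causal role of traffic source.
Because the variant influences traffic source, traffic source is a post-treatment mediator, not a confounder. Stratifying on it would bias the estimate; the causal effect is the crude pooled difference.
Pooled: Variant B 38.8% vs Variant Q 20.4%; Variant B is higher overall.

increases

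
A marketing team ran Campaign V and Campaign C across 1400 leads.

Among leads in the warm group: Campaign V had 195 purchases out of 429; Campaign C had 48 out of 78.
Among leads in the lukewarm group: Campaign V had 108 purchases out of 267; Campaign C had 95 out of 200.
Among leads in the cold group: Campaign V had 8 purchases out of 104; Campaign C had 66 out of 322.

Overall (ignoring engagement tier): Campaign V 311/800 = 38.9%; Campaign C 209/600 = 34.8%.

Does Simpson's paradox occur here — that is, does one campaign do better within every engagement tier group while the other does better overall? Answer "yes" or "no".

yes

Within each engagement tier level (warm 45.5% vs 61.5%; lukewarm 40.4% vs 47.5%; cold 7.7% vs 20.5%), Campaign C has the higher rate every time. Pooled: 38.9% vs 34.8% — Campaign V has the higher rate overall. The two comparisons disagree.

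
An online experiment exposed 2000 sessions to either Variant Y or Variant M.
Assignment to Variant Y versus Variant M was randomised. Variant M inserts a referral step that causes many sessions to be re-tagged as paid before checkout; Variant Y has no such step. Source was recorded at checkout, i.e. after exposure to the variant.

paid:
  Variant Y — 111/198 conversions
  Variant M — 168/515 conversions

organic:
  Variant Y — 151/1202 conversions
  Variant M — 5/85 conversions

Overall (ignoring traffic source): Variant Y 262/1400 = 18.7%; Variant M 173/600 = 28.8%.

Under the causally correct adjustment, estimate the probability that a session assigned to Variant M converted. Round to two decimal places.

0.29

Traffic source lies on the pathway variant → traffic source → outcome, so adjusting for it blocks the indirect effect. For the total causal effect of variant, use the unadjusted pooled rates.
So P(outcome | do(Variant M)) is just the pooled rate for Variant M: 173/600 = 0.288.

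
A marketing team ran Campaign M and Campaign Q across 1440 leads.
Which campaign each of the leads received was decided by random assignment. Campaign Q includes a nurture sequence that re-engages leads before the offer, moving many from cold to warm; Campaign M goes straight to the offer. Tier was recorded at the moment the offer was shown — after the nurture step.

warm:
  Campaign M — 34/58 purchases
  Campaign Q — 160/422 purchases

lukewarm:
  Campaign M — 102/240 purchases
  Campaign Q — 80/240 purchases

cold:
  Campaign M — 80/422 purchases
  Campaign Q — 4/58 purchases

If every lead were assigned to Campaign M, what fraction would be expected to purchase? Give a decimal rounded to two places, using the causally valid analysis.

Engagement tier is recorded after the campaign and is itself shifted by it — it sits on the causal path from campaign to outcome. Conditioning on a mediator would strip out part of the effect we want; the pooled comparison gives the total causal effect.
So P(outcome | do(Campaign M)) is just the pooled rate for Campaign M: 216/720 = 0.300.

0.30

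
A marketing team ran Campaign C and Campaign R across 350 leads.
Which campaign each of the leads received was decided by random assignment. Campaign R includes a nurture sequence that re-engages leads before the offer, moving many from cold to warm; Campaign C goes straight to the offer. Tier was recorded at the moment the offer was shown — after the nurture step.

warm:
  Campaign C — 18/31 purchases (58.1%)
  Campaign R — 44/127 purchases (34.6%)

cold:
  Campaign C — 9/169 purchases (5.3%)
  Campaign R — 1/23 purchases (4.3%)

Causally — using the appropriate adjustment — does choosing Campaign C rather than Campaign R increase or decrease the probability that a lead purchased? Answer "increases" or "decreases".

decreases

Campaign C is higher inside every engagement tier stratum but Campaign R is higher in aggregate. Whether to stratify depends on how engagement tier relates to the campaign.
Engagement tier is downstream of the campaign. One should not condition on a consequence of treatment, so the overall rates are the right comparison.
Pooled: Campaign C 13.5% vs Campaign R 30.0%; Campaign R is higher overall.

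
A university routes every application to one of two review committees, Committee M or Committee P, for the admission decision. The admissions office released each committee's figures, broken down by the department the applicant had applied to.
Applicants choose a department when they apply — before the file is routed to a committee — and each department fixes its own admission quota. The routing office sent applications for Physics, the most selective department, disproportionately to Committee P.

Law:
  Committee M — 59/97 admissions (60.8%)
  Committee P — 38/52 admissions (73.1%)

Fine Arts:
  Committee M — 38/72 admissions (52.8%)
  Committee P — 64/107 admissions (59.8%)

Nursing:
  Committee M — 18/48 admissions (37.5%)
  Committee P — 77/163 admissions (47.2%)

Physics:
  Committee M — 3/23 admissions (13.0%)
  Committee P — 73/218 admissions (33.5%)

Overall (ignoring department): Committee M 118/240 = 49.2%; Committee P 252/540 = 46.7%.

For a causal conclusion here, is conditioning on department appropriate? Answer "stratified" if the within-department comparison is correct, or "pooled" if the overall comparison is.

Department satisfies the back-door criterion: it is not a descendant of the review committee, and it blocks the spurious path from review committee to outcome. Adjusting for it (i.e., using the within-department rates) gives the causal effect.
Within each level — Law: 60.8% vs 73.1%; Fine Arts: 52.8% vs 59.8%; Nursing: 37.5% vs 47.2%; Physics: 13.0% vs 33.5% — Committee P is higher every time.

stratified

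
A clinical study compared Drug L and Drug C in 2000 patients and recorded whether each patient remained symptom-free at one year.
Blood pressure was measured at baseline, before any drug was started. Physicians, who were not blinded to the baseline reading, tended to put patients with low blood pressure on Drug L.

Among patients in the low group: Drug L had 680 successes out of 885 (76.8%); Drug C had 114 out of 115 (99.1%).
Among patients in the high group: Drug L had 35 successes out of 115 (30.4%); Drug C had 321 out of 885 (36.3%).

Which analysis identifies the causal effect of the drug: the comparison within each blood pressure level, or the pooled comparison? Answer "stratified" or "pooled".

Here blood pressure is a common cause — it drives both which drug a case falls under and the outcome. The crude comparison mixes populations; the stratum-specific rates are the causally relevant ones.
Within each level — low: 76.8% vs 99.1%; high: 30.4% vs 36.3% — Drug C is higher every time.

stratified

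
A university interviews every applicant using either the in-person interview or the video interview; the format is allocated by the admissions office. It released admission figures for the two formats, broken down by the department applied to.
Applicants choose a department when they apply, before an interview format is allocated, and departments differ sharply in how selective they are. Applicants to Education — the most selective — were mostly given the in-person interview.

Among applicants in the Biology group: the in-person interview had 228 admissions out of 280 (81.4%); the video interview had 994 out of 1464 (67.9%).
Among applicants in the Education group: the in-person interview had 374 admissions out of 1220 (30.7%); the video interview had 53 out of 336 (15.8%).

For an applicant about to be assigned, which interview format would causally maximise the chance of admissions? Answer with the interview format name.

the in-person interview

Here department is a common cause — it drives both which interview format a case falls under and the outcome. The crude comparison mixes populations; the stratum-specific rates are the causally relevant ones.
Within each level — Biology: 81.4% vs 67.9%; Education: 30.7% vs 15.8% — the in-person interview is higher every time.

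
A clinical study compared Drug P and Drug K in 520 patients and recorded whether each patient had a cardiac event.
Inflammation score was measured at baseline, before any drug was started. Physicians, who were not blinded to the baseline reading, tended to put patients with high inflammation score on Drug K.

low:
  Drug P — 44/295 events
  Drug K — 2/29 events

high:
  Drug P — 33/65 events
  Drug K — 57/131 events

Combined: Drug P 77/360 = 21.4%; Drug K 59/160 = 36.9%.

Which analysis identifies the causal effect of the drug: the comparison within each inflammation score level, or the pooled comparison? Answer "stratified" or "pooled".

stratified

Within every inflammation score level Drug K has the lower rate, yet pooled Drug P does — Simpson's reversal.
Here inflammation score is a common cause — it drives both which drug a case falls under and the outcome. The crude comparison mixes populations; the stratum-specific rates are the causally relevant ones.
Within each level — low: 14.9% vs 6.9%; high: 50.8% vs 43.5% — Drug K is lower every time.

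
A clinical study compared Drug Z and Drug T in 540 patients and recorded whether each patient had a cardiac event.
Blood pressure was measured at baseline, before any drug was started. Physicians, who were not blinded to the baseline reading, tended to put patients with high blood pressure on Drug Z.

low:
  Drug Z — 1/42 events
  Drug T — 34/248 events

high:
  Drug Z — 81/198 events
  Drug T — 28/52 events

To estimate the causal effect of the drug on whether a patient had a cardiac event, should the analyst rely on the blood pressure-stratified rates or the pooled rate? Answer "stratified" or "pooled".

The blood pressure-specific comparison favours Drug Z throughout, but the pooled figures favour Drug T. The question is whether to condition on blood pressure.
The imbalance in blood pressure arose from how patients were allocated, not from anything the drug did; and blood pressure independently affects the outcome. The pooled gap is confounded — condition on blood pressure.
Within each level — low: 2.4% vs 13.7%; high: 40.9% vs 53.8% — Drug Z is lower every time.

stratified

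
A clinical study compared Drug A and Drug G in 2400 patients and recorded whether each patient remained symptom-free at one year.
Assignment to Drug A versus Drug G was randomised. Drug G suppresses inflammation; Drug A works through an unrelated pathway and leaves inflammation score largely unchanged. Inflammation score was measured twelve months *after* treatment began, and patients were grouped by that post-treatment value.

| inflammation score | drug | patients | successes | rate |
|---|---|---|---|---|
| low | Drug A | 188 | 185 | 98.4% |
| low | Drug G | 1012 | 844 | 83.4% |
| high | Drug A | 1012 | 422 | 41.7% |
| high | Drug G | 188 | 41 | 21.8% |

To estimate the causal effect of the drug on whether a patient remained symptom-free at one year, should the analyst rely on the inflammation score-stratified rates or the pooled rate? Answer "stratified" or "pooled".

The stratified and pooled comparisons disagree (Drug A wins within each inflammation score; Drug G wins overall), so the answer turns on the causal role of inflammation score.
Inflammation score lies on the pathway drug → inflammation score → outcome, so adjusting for it blocks the indirect effect. For the total causal effect of drug, use the unadjusted pooled rates.
Pooled: Drug A 50.6% vs Drug G 73.8%; Drug G is higher overall.

pooled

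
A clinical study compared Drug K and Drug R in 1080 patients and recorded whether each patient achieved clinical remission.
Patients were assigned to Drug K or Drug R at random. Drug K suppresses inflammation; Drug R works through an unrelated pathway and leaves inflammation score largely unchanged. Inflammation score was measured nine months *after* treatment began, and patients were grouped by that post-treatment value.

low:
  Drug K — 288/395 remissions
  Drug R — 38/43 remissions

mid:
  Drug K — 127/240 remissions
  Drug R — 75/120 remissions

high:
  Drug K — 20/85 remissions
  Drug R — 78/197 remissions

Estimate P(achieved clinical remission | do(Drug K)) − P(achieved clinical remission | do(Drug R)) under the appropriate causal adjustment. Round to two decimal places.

Within every inflammation score level Drug R has the higher rate, yet pooled Drug K does — Simpson's reversal.
Stratifying would compare drugs among patients the drugs themselves sorted into inflammation score groups — a form of selection on an intermediate. The unconditioned pooled rates give the total causal effect.
The causal difference is the pooled difference: 0.604 − 0.531 = +0.074.

+0.07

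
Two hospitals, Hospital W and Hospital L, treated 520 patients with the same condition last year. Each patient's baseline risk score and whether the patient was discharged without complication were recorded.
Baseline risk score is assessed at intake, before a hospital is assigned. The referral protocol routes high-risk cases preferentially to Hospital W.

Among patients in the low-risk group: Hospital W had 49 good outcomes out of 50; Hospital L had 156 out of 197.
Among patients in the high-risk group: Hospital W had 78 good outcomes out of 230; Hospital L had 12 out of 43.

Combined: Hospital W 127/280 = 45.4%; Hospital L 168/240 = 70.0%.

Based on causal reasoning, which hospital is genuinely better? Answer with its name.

Since baseline risk score is a pre-existing factor (not a product of the hospital) and it affects the outcome on its own, it is a confounder. The stratified rates, not the pooled rate, identify the causal effect.
Within each level — low-risk: 98.0% vs 79.2%; high-risk: 33.9% vs 27.9% — Hospital W is higher every time.

Hospital W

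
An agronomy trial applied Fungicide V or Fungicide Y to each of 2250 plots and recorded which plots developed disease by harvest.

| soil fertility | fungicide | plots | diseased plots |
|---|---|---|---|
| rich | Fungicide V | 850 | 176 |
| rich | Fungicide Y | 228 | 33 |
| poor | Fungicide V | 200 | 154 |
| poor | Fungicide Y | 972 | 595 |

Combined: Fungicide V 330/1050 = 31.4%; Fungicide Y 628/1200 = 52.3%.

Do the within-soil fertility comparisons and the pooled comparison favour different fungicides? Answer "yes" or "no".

Within each soil fertility level (rich 20.7% vs 14.5%; poor 77.0% vs 61.2%), Fungicide Y has the lower rate every time. Pooled: 31.4% vs 52.3% — Fungicide V has the lower rate overall. The two comparisons disagree.

yes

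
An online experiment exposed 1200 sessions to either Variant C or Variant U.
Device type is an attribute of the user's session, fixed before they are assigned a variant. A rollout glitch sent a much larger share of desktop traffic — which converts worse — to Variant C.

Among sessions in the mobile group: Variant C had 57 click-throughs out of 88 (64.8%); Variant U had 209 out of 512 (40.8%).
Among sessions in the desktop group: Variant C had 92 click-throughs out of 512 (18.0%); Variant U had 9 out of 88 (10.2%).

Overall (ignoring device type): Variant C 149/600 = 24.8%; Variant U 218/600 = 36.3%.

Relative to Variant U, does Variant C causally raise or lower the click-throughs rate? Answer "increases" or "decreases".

Variant C is higher inside every device type stratum but Variant U is higher in aggregate. Whether to stratify depends on how device type relates to the variant.
Device type differs across variants for reasons unrelated to any effect of the variant itself, and it separately predicts the outcome — a classic confounder. We must compare within device type levels.
Within each level — mobile: 64.8% vs 40.8%; desktop: 18.0% vs 10.2% — Variant C is higher every time.

increases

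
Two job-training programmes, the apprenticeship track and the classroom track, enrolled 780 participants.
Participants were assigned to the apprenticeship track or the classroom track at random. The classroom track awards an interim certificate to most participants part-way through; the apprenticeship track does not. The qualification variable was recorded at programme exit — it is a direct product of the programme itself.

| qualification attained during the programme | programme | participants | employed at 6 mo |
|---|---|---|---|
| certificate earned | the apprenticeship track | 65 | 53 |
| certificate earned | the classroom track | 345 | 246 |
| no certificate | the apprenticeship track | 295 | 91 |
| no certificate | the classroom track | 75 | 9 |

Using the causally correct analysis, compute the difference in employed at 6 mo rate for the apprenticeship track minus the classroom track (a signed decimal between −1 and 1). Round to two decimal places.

-0.21

the apprenticeship track is higher inside every qualification attained during the programme stratum but the classroom track is higher in aggregate. Whether to stratify depends on how qualification attained during the programme relates to the programme.
Stratifying would compare programmes among participants the programmes themselves sorted into qualification attained during the programme groups — a form of selection on an intermediate. The unconditioned pooled rates give the total causal effect.
The causal difference is the pooled difference: 0.400 − 0.607 = -0.207.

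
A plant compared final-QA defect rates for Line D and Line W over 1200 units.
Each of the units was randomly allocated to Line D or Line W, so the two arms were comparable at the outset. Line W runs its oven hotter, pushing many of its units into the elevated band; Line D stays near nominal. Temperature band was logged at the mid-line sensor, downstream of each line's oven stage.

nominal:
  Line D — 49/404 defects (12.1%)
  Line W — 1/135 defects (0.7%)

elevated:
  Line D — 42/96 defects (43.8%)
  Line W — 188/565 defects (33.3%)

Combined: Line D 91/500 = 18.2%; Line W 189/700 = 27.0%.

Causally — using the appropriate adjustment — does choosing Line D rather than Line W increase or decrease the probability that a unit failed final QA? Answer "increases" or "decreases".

decreases

Within every in-process temperature band level Line W has the lower rate, yet pooled Line D does — Simpson's reversal.
The distribution of in-process temperature band is itself part of what the line does — it is an intermediate outcome. Holding it fixed would remove that part of the effect; the total effect is the pooled difference.
Pooled: Line D 18.2% vs Line W 27.0%; Line D is lower overall.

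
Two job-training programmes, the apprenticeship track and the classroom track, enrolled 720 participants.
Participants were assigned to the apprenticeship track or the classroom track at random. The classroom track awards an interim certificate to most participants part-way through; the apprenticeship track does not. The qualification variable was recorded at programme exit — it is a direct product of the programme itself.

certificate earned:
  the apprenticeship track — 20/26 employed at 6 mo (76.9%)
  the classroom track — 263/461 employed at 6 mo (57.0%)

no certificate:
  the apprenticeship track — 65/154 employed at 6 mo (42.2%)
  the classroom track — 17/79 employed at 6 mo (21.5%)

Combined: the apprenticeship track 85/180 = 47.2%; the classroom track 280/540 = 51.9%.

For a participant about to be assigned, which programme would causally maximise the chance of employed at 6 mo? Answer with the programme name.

Within every qualification attained during the programme level the apprenticeship track has the higher rate, yet pooled the classroom track does — Simpson's reversal.
The distribution of qualification attained during the programme is itself part of what the programme does — it is an intermediate outcome. Holding it fixed would remove that part of the effect; the total effect is the pooled difference.
Pooled: the apprenticeship track 47.2% vs the classroom track 51.9%; the classroom track is higher overall.

the classroom track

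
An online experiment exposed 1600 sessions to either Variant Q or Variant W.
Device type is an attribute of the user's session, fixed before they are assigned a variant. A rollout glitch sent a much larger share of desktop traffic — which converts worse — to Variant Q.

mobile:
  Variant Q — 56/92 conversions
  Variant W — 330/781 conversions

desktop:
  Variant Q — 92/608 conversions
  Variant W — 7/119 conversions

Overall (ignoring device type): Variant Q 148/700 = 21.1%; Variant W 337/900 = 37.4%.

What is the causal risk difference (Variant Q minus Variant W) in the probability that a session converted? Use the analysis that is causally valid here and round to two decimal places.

Device type satisfies the back-door criterion: it is not a descendant of the variant, and it blocks the spurious path from variant to outcome. Adjusting for it (i.e., using the within-device type rates) gives the causal effect.
Adjusting over the population distribution of device type: 0.546·(0.609−0.423) + 0.454·(0.151−0.059) = +0.144.

+0.14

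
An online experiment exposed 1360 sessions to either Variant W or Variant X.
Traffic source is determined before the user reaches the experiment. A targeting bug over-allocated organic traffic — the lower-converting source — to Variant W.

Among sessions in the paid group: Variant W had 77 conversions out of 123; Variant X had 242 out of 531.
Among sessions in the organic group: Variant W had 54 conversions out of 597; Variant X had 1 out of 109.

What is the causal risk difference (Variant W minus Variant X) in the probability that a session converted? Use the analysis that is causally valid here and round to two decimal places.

The traffic source-specific comparison favours Variant W throughout, but the pooled figures favour Variant X. The question is whether to condition on traffic source.
Here traffic source is a common cause — it drives both which variant a case falls under and the outcome. The crude comparison mixes populations; the stratum-specific rates are the causally relevant ones.
Adjusting over the population distribution of traffic source: 0.481·(0.626−0.456) + 0.519·(0.090−0.009) = +0.124.

+0.12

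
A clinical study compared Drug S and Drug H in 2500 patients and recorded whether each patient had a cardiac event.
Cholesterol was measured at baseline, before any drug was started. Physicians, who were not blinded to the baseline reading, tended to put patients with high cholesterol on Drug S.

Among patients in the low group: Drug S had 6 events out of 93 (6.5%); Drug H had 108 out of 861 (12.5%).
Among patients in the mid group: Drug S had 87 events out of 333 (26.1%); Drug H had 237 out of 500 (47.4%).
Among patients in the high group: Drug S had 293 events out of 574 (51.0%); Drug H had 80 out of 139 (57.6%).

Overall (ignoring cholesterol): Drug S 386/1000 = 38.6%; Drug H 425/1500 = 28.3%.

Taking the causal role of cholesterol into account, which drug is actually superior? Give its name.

The stratified and pooled comparisons disagree (Drug S wins within each cholesterol; Drug H wins overall), so the answer turns on the causal role of cholesterol.
Here cholesterol is a common cause — it drives both which drug a case falls under and the outcome. The crude comparison mixes populations; the stratum-specific rates are the causally relevant ones.
Within each level — low: 6.5% vs 12.5%; mid: 26.1% vs 47.4%; high: 51.0% vs 57.6% — Drug S is lower every time.

Drug S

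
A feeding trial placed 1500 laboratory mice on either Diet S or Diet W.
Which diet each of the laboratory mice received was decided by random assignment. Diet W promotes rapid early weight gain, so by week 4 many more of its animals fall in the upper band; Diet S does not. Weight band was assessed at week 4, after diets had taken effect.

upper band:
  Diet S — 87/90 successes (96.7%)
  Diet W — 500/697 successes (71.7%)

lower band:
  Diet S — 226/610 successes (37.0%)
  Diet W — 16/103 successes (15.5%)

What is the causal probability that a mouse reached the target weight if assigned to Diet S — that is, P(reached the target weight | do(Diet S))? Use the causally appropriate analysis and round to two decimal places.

0.45

Week-4 weight band is recorded after the diet and is itself shifted by it — it sits on the causal path from diet to outcome. Conditioning on a mediator would strip out part of the effect we want; the pooled comparison gives the total causal effect.
So P(outcome | do(Diet S)) is just the pooled rate for Diet S: 313/700 = 0.447.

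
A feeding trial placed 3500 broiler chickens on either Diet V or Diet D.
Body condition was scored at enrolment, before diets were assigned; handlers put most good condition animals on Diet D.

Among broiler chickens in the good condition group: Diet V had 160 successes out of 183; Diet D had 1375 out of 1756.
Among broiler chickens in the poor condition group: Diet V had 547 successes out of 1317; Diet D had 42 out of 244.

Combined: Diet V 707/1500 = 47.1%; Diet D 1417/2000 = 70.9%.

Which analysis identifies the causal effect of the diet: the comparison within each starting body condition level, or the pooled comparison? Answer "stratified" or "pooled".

stratified

The imbalance in starting body condition arose from how broiler chickens were allocated, not from anything the diet did; and starting body condition independently affects the outcome. The pooled gap is confounded — condition on starting body condition.
Within each level — good condition: 87.4% vs 78.3%; poor condition: 41.5% vs 17.2% — Diet V is higher every time.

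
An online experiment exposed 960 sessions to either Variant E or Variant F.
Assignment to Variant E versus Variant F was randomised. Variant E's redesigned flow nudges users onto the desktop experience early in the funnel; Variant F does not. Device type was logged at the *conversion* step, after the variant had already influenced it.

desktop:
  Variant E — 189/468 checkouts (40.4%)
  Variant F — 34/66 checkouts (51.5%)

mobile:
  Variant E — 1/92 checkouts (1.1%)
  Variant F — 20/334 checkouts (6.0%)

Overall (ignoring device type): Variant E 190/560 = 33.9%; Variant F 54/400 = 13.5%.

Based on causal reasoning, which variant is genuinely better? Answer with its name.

Variant E

Variant F is higher inside every device type stratum but Variant E is higher in aggregate. Whether to stratify depends on how device type relates to the variant.
Device type lies on the pathway variant → device type → outcome, so adjusting for it blocks the indirect effect. For the total causal effect of variant, use the unadjusted pooled rates.
Pooled: Variant E 33.9% vs Variant F 13.5%; Variant E is higher overall.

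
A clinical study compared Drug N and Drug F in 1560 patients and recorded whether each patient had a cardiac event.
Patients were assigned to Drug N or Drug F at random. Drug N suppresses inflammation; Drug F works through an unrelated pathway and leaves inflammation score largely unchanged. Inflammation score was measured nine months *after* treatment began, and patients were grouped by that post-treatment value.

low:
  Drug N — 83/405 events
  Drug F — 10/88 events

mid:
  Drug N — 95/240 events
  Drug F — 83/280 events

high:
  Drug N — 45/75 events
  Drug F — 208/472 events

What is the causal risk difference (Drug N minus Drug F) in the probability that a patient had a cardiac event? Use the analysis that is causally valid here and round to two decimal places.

Inflammation score is recorded after the drug and is itself shifted by it — it sits on the causal path from drug to outcome. Conditioning on a mediator would strip out part of the effect we want; the pooled comparison gives the total causal effect.
The causal difference is the pooled difference: 0.310 − 0.358 = -0.049.

-0.05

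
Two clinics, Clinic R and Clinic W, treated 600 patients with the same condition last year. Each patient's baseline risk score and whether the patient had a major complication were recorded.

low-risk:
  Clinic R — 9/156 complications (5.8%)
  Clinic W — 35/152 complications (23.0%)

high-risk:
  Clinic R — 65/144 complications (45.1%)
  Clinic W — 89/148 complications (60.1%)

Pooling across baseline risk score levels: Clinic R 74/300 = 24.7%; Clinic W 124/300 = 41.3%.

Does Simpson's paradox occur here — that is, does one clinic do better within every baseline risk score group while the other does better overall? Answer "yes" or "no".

Within each baseline risk score level (low-risk 5.8% vs 23.0%; high-risk 45.1% vs 60.1%), Clinic R has the lower rate every time. Pooled: 24.7% vs 41.3% — Clinic R has the lower rate overall. They agree.

no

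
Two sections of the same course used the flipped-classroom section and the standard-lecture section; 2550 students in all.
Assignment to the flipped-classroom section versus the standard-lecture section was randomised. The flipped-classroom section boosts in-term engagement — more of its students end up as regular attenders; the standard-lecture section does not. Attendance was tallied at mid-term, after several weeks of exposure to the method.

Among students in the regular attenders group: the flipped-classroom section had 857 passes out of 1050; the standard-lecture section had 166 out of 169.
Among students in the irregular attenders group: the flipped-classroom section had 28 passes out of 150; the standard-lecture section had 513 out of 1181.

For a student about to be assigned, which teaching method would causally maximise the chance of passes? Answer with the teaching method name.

Within every mid-term attendance level the standard-lecture section has the higher rate, yet pooled the flipped-classroom section does — Simpson's reversal.
Stratifying would compare teaching methods among students the teaching methods themselves sorted into mid-term attendance groups — a form of selection on an intermediate. The unconditioned pooled rates give the total causal effect.
Pooled: the flipped-classroom section 73.8% vs the standard-lecture section 50.3%; the flipped-classroom section is higher overall.

the flipped-classroom section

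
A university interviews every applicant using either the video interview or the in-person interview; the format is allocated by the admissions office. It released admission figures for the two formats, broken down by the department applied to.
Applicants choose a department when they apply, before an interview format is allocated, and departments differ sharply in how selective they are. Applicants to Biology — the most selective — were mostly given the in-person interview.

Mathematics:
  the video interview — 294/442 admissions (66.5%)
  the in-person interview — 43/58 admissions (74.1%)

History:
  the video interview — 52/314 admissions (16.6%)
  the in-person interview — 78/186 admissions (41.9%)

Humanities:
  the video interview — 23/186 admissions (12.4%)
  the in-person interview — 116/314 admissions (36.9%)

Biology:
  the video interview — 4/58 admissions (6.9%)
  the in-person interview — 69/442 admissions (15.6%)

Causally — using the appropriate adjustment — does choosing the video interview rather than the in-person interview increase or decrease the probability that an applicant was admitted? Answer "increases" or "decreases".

Department differs across interview formats for reasons unrelated to any effect of the interview format itself, and it separately predicts the outcome — a classic confounder. We must compare within department levels.
Within each level — Mathematics: 66.5% vs 74.1%; History: 16.6% vs 41.9%; Humanities: 12.4% vs 36.9%; Biology: 6.9% vs 15.6% — the in-person interview is higher every time.

decreases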